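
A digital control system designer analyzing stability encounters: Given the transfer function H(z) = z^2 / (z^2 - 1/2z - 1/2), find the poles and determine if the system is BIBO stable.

Poles are roots of the denominator: z^2 - 1/2z - 1/2 = 0.
Quadratic formula: z = [-(-1/2) +/- sqrt((-1/2)^2 - 4*(-1/2))] / 2
Discriminant = 1/4 + 2 = 9/4; sqrt = 3/2.
z = (1/2 +/- 3/2) / 2 => z = 1 or z = -1/2.
|p1| = 1, |p2| = 1/2.
For BIBO stability, all poles must lie inside the unit circle (|p| < 1).
System is UNSTABLE since at least one |p| >= 1.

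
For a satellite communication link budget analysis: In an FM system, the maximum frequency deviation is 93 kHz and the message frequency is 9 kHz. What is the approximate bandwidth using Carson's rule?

Carson's rule: BW = 2*(delta_f + f_m)
= 2*(93 + 9) kHz = 204 kHz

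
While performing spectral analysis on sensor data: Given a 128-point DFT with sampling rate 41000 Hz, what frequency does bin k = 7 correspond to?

The frequency of DFT bin k is: f_k = k * f_s / N
f_7 = 7 * 41000 / 128 = 35875/16 Hz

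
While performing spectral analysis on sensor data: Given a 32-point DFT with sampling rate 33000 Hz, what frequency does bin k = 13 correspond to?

The frequency of DFT bin k is: f_k = k * f_s / N
f_13 = 13 * 33000 / 32 = 53625/4 Hz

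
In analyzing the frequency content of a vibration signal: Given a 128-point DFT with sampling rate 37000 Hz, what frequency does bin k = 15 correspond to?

The frequency of DFT bin k is: f_k = k * f_s / N
f_15 = 15 * 37000 / 128 = 69375/16 Hz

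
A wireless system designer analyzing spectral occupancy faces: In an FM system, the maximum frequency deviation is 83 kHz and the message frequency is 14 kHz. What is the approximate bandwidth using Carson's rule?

Carson's rule: BW = 2*(delta_f + f_m)
= 2*(83 + 14) kHz = 194 kHz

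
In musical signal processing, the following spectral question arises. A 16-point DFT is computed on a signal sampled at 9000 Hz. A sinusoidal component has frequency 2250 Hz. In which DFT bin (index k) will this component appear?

DFT frequency resolution = f_s/N = 9000/16 = 1125/2 Hz
Bin index k = f_signal / resolution = 2250 / 1125/2 = 4
The signal frequency 2250 Hz falls in DFT bin k = 4.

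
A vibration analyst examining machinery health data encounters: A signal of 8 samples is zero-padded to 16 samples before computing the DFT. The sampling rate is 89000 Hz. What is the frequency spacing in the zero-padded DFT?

Original DFT: N = 8, resolution = f_s/N = 89000/8 = 11125 Hz
Zero-padded DFT: N = 16, resolution = f_s/N = 89000/16 = 11125/2 Hz
Zero-padding interpolates the spectrum (finer frequency grid)
but does NOT improve the true spectral resolution (ability to resolve close frequencies).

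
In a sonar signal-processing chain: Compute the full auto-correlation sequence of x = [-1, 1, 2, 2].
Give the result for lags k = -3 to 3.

r_xx[k] = sum_m x[m]*x[m+k], indexed from 0, for k = -3 to 3:
  r_xx[-3] = x[3]*x[0] = -2
  r_xx[-2] = x[2]*x[0] + x[3]*x[1] = 0
  r_xx[-1] = x[1]*x[0] + x[2]*x[1] + x[3]*x[2] = 5
  r_xx[0] = x[0]*x[0] + x[1]*x[1] + x[2]*x[2] + x[3]*x[3] = 10
  r_xx[1] = x[0]*x[1] + x[1]*x[2] + x[2]*x[3] = 5
  r_xx[2] = x[0]*x[2] + x[1]*x[3] = 0
  r_xx[3] = x[0]*x[3] = -2
r_xx = [-2, 0, 5, 10, 5, 0, -2]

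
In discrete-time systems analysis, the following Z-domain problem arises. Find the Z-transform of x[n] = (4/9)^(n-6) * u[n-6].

Time-shifting property: if X(z) = Z{x[n]}, then Z{x[n-d]} = z^(-d) * X(z)
X(z) = z/(z - 4/9) for x[n] = (4/9)^n * u[n]
Z{x[n-6]} = z^(-6) * z/(z - 4/9) = z^(-5)/(z - 4/9)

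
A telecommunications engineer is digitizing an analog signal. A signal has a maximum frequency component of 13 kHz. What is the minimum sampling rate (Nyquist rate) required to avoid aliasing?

By the Nyquist-Shannon sampling theorem,
the minimum sampling rate (Nyquist rate) must be at least 2 * f_max.
Nyquist rate = 2 * 13 kHz = 26 kHz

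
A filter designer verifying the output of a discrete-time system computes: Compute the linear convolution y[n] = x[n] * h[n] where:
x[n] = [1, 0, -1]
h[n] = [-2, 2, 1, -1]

y[n] = sum_k x[k]*h[n-k]. Output length = len(x) + len(h) - 1 = 3 + 4 - 1 = 6.
y[0] = 1*-2 = -2
y[1] = 0*-2 + 1*2 = 2
y[2] = -1*-2 + 0*2 + 1*1 = 3
y[3] = -1*2 + 0*1 + 1*-1 = -3
y[4] = -1*1 + 0*-1 = -1
y[5] = -1*-1 = 1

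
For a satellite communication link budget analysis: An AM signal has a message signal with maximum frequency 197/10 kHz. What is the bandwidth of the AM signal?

In AM (double-sideband), the bandwidth is twice the message frequency.
BW = 2 * f_m = 2 * 197/10 kHz = 197/5 kHz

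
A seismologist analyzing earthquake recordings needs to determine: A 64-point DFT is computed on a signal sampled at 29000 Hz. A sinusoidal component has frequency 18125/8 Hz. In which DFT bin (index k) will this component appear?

DFT frequency resolution = f_s/N = 29000/64 = 3625/8 Hz
Bin index k = f_signal / resolution = 18125/8 / 3625/8 = 5
The signal frequency 18125/8 Hz falls in DFT bin k = 5.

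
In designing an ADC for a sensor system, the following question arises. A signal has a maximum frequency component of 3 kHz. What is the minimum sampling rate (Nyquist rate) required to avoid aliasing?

By the Nyquist-Shannon sampling theorem,
the minimum sampling rate (Nyquist rate) must be at least 2 * f_max.
Nyquist rate = 2 * 3 kHz = 6 kHz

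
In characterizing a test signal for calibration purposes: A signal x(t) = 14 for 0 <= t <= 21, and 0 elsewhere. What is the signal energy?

Energy = integral of |x(t)|^2 dt over the signal duration
= 14^2 * 21 = 196 * 21 = 4116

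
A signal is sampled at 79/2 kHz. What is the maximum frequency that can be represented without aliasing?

The maximum frequency that can be represented without aliasing
is the Nyquist frequency: f_max = f_s / 2 = 79/2 kHz / 2 = 79/4 kHz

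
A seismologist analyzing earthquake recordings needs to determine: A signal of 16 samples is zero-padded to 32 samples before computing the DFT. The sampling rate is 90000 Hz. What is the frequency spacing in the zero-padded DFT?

Original DFT: N = 16, resolution = f_s/N = 90000/16 = 5625 Hz
Zero-padded DFT: N = 32, resolution = f_s/N = 90000/32 = 5625/2 Hz
Zero-padding interpolates the spectrum (finer frequency grid)
but does NOT improve the true spectral resolution (ability to resolve close frequencies).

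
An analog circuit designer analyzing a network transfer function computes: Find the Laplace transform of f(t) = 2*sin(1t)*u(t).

Standard pair: sin(wt)*u(t) <-> w/(s^2+w^2)
With w = 1: L{2*sin(1t)*u(t)} = 2/(s^2+1)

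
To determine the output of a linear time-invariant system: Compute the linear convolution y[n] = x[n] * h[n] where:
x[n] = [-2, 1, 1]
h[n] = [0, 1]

y[n] = sum_k x[k]*h[n-k]. Output length = len(x) + len(h) - 1 = 3 + 2 - 1 = 4.
y[0] = -2*0 = 0
y[1] = 1*0 + -2*1 = -2
y[2] = 1*0 + 1*1 = 1
y[3] = 1*1 = 1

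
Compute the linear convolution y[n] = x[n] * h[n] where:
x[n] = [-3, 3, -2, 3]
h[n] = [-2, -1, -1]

y[n] = sum_k x[k]*h[n-k]. Output length = len(x) + len(h) - 1 = 4 + 3 - 1 = 6.
y[0] = -3*-2 = 6
y[1] = 3*-2 + -3*-1 = -3
y[2] = -2*-2 + 3*-1 + -3*-1 = 4
y[3] = 3*-2 + -2*-1 + 3*-1 = -7
y[4] = 3*-1 + -2*-1 = -1
y[5] = 3*-1 = -3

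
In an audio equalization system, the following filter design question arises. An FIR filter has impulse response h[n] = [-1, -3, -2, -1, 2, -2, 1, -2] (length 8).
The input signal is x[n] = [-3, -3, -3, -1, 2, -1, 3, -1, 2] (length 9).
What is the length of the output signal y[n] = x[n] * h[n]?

For linear convolution, the output length is:
len(y) = len(x) + len(h) - 1 = 9 + 8 - 1 = 16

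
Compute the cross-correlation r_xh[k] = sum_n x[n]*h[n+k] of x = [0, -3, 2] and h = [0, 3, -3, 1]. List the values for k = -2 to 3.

Both sequences indexed from 0 and zero outside their support.
Lags with overlap: k = -2 to 3.
  r_xh[-2] = x[2]*h[0] = 0
  r_xh[-1] = x[1]*h[0] + x[2]*h[1] = 6
  r_xh[0] = x[0]*h[0] + x[1]*h[1] + x[2]*h[2] = -15
  r_xh[1] = x[0]*h[1] + x[1]*h[2] + x[2]*h[3] = 11
  r_xh[2] = x[0]*h[2] + x[1]*h[3] = -3
  r_xh[3] = x[0]*h[3] = 0
r_xh = [0, 6, -15, 11, -3, 0] (for k = -2, ..., 3)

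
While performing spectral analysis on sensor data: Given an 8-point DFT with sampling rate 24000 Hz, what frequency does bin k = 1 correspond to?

The frequency of DFT bin k is: f_k = k * f_s / N
f_1 = 1 * 24000 / 8 = 3000 Hz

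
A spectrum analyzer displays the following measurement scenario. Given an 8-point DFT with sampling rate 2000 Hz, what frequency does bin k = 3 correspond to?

The frequency of DFT bin k is: f_k = k * f_s / N
f_3 = 3 * 2000 / 8 = 750 Hz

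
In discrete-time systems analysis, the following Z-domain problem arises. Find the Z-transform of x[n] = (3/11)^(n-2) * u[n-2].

Time-shifting property: if X(z) = Z{x[n]}, then Z{x[n-d]} = z^(-d) * X(z)
X(z) = z/(z - 3/11) for x[n] = (3/11)^n * u[n]
Z{x[n-2]} = z^(-2) * z/(z - 3/11) = z^(-1)/(z - 3/11)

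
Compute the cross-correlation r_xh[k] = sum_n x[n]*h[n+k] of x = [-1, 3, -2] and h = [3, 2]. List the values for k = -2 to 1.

Both sequences indexed from 0 and zero outside their support.
Lags with overlap: k = -2 to 1.
  r_xh[-2] = x[2]*h[0] = -6
  r_xh[-1] = x[1]*h[0] + x[2]*h[1] = 5
  r_xh[0] = x[0]*h[0] + x[1]*h[1] = 3
  r_xh[1] = x[0]*h[1] = -2
r_xh = [-6, 5, 3, -2] (for k = -2, ..., 1)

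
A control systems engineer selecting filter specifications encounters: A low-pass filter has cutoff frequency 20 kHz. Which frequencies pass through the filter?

A low-pass filter passes all frequencies below the cutoff frequency 20 kHz and attenuates higher frequencies.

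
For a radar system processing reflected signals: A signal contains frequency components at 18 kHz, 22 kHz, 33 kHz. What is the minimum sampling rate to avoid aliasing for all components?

The highest frequency component is f_max = 33 kHz.
Nyquist rate = 2 * f_max = 2 * 33 kHz = 66 kHz.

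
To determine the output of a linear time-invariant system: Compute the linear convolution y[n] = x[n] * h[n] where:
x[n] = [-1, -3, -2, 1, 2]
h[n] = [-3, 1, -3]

y[n] = sum_k x[k]*h[n-k]. Output length = len(x) + len(h) - 1 = 5 + 3 - 1 = 7.
y[0] = -1*-3 = 3
y[1] = -3*-3 + -1*1 = 8
y[2] = -2*-3 + -3*1 + -1*-3 = 6
y[3] = 1*-3 + -2*1 + -3*-3 = 4
y[4] = 2*-3 + 1*1 + -2*-3 = 1
y[5] = 2*1 + 1*-3 = -1
y[6] = 2*-3 = -6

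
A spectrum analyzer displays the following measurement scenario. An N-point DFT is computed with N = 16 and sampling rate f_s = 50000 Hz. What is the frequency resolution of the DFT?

DFT frequency resolution = f_s / N
= 50000 / 16 = 3125 Hz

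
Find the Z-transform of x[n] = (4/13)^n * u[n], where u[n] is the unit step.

The Z-transform of a^n * u[n] is z/(z-a) for |z| > |a|.
Here a = 4/13, so X(z) = z/(z - (4/13)) = 13z/(13z - 4)
ROC: |z| > 4/13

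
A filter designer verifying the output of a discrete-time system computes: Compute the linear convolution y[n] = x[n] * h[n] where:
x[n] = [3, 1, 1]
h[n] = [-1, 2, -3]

y[n] = sum_k x[k]*h[n-k]. Output length = len(x) + len(h) - 1 = 3 + 3 - 1 = 5.
y[0] = 3*-1 = -3
y[1] = 1*-1 + 3*2 = 5
y[2] = 1*-1 + 1*2 + 3*-3 = -8
y[3] = 1*2 + 1*-3 = -1
y[4] = 1*-3 = -3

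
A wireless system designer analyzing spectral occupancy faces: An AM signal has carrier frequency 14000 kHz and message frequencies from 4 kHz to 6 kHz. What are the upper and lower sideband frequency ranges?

Upper sideband (USB) = fc + [fm_low, fm_high] = 14000 + [4, 6] = [14004, 14006] kHz
Lower sideband (LSB) = fc - [fm_high, fm_low] = 14000 - [6, 4] = [13994, 13996] kHz
Total occupied spectrum: 13994 kHz to 14006 kHz (plus carrier at 14000 kHz)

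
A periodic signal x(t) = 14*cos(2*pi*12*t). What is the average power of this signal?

Average power of A*cos(wt) is A^2/2.
P = 14^2 / 2 = 196/2 = 98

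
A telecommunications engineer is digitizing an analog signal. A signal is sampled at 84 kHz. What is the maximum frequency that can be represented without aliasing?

The maximum frequency that can be represented without aliasing
is the Nyquist frequency: f_max = f_s / 2 = 84 kHz / 2 = 42 kHz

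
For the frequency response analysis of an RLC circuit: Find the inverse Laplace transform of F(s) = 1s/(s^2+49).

Standard pair: s/(s^2+w^2) <-> cos(wt)*u(t)
With k=1, w=7: f(t) = cos(7t)*u(t)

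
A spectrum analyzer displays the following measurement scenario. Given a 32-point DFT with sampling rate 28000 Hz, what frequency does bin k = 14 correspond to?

The frequency of DFT bin k is: f_k = k * f_s / N
f_14 = 14 * 28000 / 32 = 12250 Hz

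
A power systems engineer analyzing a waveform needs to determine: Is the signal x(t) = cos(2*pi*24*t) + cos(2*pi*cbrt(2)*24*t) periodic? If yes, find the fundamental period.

f1 = 24 Hz, f2 = 24*cbrt(2) Hz
Ratio f2/f1 = cbrt(2), which is irrational.
Since the frequency ratio is irrational, no common period exists.
The signal is not periodic.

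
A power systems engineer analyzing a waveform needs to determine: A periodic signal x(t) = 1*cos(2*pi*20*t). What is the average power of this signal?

Average power of A*cos(wt) is A^2/2.
P = 1^2 / 2 = 1/2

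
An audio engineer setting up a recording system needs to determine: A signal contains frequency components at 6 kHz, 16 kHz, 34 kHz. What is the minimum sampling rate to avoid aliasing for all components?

The highest frequency component is f_max = 34 kHz.
Nyquist rate = 2 * f_max = 2 * 34 kHz = 68 kHz.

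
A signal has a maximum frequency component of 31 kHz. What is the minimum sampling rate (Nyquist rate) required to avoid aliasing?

By the Nyquist-Shannon sampling theorem,
the minimum sampling rate (Nyquist rate) must be at least 2 * f_max.
Nyquist rate = 2 * 31 kHz = 62 kHz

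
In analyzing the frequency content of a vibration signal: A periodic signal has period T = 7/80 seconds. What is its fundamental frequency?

The fundamental frequency is the reciprocal of the period.
f = 1/T = 1/(7/80) = 80/7 Hz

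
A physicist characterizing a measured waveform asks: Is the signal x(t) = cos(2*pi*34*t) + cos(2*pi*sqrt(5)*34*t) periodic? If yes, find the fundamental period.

f1 = 34 Hz, f2 = 34*sqrt(5) Hz
Ratio f2/f1 = sqrt(5), which is irrational.
Since the frequency ratio is irrational, no common period exists.
The signal is not periodic.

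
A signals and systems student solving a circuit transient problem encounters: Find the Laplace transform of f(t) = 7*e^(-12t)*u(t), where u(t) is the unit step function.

Standard Laplace transform pair:
e^(-at)*u(t) <-> 1/(s+a)
With a = 12: L{7*e^(-12t)*u(t)} = 7/(s+12), ROC: Re(s) > -12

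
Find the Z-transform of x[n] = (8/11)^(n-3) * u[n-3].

Time-shifting property: if X(z) = Z{x[n]}, then Z{x[n-d]} = z^(-d) * X(z)
X(z) = z/(z - 8/11) for x[n] = (8/11)^n * u[n]
Z{x[n-3]} = z^(-3) * z/(z - 8/11) = z^(-2)/(z - 8/11)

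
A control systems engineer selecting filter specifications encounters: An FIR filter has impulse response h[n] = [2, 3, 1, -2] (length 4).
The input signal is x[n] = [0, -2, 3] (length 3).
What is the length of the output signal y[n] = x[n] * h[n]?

For linear convolution, the output length is:
len(y) = len(x) + len(h) - 1 = 3 + 4 - 1 = 6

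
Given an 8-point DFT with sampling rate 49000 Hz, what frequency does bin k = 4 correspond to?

The frequency of DFT bin k is: f_k = k * f_s / N
f_4 = 4 * 49000 / 8 = 24500 Hz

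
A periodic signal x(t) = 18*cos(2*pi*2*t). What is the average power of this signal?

Average power of A*cos(wt) is A^2/2.
P = 18^2 / 2 = 324/2 = 162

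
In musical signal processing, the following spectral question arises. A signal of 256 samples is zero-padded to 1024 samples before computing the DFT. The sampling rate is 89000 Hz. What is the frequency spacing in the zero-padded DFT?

Original DFT: N = 256, resolution = f_s/N = 89000/256 = 11125/32 Hz
Zero-padded DFT: N = 1024, resolution = f_s/N = 89000/1024 = 11125/128 Hz
Zero-padding interpolates the spectrum (finer frequency grid)
but does NOT improve the true spectral resolution (ability to resolve close frequencies).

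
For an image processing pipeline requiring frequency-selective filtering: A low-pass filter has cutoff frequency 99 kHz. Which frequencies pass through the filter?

A low-pass filter passes all frequencies below the cutoff frequency 99 kHz and attenuates higher frequencies.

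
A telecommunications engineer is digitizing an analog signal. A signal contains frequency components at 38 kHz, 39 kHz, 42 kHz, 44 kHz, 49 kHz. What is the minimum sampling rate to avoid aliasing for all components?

The highest frequency component is f_max = 49 kHz.
Nyquist rate = 2 * f_max = 2 * 49 kHz = 98 kHz.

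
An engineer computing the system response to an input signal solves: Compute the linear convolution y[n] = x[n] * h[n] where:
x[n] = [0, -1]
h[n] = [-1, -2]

y[n] = sum_k x[k]*h[n-k]. Output length = len(x) + len(h) - 1 = 2 + 2 - 1 = 3.
y[0] = 0*-1 = 0
y[1] = -1*-1 + 0*-2 = 1
y[2] = -1*-2 = 2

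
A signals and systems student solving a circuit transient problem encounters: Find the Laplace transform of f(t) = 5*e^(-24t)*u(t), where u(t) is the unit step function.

Standard Laplace transform pair:
e^(-at)*u(t) <-> 1/(s+a)
With a = 24: L{5*e^(-24t)*u(t)} = 5/(s+24), ROC: Re(s) > -24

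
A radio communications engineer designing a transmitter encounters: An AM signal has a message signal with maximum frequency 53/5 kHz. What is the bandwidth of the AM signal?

In AM (double-sideband), the bandwidth is twice the message frequency.
BW = 2 * f_m = 2 * 53/5 kHz = 106/5 kHz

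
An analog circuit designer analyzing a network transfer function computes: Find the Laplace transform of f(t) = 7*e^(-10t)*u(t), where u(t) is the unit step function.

Standard Laplace transform pair:
e^(-at)*u(t) <-> 1/(s+a)
With a = 10: L{7*e^(-10t)*u(t)} = 7/(s+10), ROC: Re(s) > -10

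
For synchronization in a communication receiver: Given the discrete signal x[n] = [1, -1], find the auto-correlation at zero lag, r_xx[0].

The auto-correlation at zero lag r_xx[0] equals the signal energy.
r_xx[0] = sum of x[n]^2 = 1^2 + (-1)^2
= 1 + 1 = 2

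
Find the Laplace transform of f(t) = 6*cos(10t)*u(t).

Standard pair: cos(wt)*u(t) <-> s/(s^2+w^2)
With w = 10: L{6*cos(10t)*u(t)} = 6s/(s^2+100)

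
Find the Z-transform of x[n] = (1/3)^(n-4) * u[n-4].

Time-shifting property: if X(z) = Z{x[n]}, then Z{x[n-d]} = z^(-d) * X(z)
X(z) = z/(z - 1/3) for x[n] = (1/3)^n * u[n]
Z{x[n-4]} = z^(-4) * z/(z - 1/3) = z^(-3)/(z - 1/3)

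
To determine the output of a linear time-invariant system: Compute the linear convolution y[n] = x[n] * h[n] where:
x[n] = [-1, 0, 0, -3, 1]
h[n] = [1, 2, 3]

y[n] = sum_k x[k]*h[n-k]. Output length = len(x) + len(h) - 1 = 5 + 3 - 1 = 7.
y[0] = -1*1 = -1
y[1] = 0*1 + -1*2 = -2
y[2] = 0*1 + 0*2 + -1*3 = -3
y[3] = -3*1 + 0*2 + 0*3 = -3
y[4] = 1*1 + -3*2 + 0*3 = -5
y[5] = 1*2 + -3*3 = -7
y[6] = 1*3 = 3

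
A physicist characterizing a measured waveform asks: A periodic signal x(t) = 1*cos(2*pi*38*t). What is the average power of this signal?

Average power of A*cos(wt) is A^2/2.
P = 1^2 / 2 = 1/2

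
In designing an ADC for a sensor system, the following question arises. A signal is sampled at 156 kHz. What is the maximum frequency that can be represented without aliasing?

The maximum frequency that can be represented without aliasing
is the Nyquist frequency: f_max = f_s / 2 = 156 kHz / 2 = 78 kHz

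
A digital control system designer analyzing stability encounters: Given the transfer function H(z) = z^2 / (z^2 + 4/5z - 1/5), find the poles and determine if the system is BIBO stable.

Poles are roots of the denominator: z^2 + 4/5z - 1/5 = 0.
Quadratic formula: z = [-(4/5) +/- sqrt((4/5)^2 - 4*(-1/5))] / 2
Discriminant = 16/25 + 4/5 = 36/25; sqrt = 6/5.
z = (-4/5 +/- 6/5) / 2 => z = 1/5 or z = -1.
|p1| = 1, |p2| = 1/5.
For BIBO stability, all poles must lie inside the unit circle (|p| < 1).
System is UNSTABLE since at least one |p| >= 1.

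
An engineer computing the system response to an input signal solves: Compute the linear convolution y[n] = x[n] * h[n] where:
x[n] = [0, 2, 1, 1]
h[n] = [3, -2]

y[n] = sum_k x[k]*h[n-k]. Output length = len(x) + len(h) - 1 = 4 + 2 - 1 = 5.
y[0] = 0*3 = 0
y[1] = 2*3 + 0*-2 = 6
y[2] = 1*3 + 2*-2 = -1
y[3] = 1*3 + 1*-2 = 1
y[4] = 1*-2 = -2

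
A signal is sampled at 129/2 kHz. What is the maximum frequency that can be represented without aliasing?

The maximum frequency that can be represented without aliasing
is the Nyquist frequency: f_max = f_s / 2 = 129/2 kHz / 2 = 129/4 kHz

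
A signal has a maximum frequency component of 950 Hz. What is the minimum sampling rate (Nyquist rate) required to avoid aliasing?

By the Nyquist-Shannon sampling theorem,
the minimum sampling rate (Nyquist rate) must be at least 2 * f_max.
Nyquist rate = 2 * 950 Hz = 1900 Hz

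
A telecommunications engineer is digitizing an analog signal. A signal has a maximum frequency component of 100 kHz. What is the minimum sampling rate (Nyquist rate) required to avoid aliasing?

By the Nyquist-Shannon sampling theorem,
the minimum sampling rate (Nyquist rate) must be at least 2 * f_max.
Nyquist rate = 2 * 100 kHz = 200 kHz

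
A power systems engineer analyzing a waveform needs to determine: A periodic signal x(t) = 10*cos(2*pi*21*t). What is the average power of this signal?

Average power of A*cos(wt) is A^2/2.
P = 10^2 / 2 = 100/2 = 50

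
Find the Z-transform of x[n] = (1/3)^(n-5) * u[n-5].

Time-shifting property: if X(z) = Z{x[n]}, then Z{x[n-d]} = z^(-d) * X(z)
X(z) = z/(z - 1/3) for x[n] = (1/3)^n * u[n]
Z{x[n-5]} = z^(-5) * z/(z - 1/3) = z^(-4)/(z - 1/3)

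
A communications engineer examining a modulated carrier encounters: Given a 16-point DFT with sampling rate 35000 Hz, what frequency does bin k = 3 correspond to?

The frequency of DFT bin k is: f_k = k * f_s / N
f_3 = 3 * 35000 / 16 = 13125/2 Hz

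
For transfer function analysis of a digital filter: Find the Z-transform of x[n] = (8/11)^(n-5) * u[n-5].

Time-shifting property: if X(z) = Z{x[n]}, then Z{x[n-d]} = z^(-d) * X(z)
X(z) = z/(z - 8/11) for x[n] = (8/11)^n * u[n]
Z{x[n-5]} = z^(-5) * z/(z - 8/11) = z^(-4)/(z - 8/11)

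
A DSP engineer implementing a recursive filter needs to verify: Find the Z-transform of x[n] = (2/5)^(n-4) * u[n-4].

Time-shifting property: if X(z) = Z{x[n]}, then Z{x[n-d]} = z^(-d) * X(z)
X(z) = z/(z - 2/5) for x[n] = (2/5)^n * u[n]
Z{x[n-4]} = z^(-4) * z/(z - 2/5) = z^(-3)/(z - 2/5)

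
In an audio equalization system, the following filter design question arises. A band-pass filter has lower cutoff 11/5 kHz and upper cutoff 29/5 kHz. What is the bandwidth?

Bandwidth = f_high - f_low
= 29/5 kHz - 11/5 kHz = 18/5 kHz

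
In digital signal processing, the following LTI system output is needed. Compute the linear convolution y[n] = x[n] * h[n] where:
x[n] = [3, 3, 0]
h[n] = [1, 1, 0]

y[n] = sum_k x[k]*h[n-k]. Output length = len(x) + len(h) - 1 = 3 + 3 - 1 = 5.
y[0] = 3*1 = 3
y[1] = 3*1 + 3*1 = 6
y[2] = 0*1 + 3*1 + 3*0 = 3
y[3] = 0*1 + 3*0 = 0
y[4] = 0*0 = 0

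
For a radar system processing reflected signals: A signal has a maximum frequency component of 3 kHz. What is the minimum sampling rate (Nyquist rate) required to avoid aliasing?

By the Nyquist-Shannon sampling theorem,
the minimum sampling rate (Nyquist rate) must be at least 2 * f_max.
Nyquist rate = 2 * 3 kHz = 6 kHz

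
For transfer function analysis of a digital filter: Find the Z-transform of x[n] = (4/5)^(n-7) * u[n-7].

Time-shifting property: if X(z) = Z{x[n]}, then Z{x[n-d]} = z^(-d) * X(z)
X(z) = z/(z - 4/5) for x[n] = (4/5)^n * u[n]
Z{x[n-7]} = z^(-7) * z/(z - 4/5) = z^(-6)/(z - 4/5)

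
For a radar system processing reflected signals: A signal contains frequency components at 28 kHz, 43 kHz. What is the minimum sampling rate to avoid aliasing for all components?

The highest frequency component is f_max = 43 kHz.
Nyquist rate = 2 * f_max = 2 * 43 kHz = 86 kHz.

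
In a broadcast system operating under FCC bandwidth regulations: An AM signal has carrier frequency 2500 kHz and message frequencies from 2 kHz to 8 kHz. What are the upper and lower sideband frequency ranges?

Upper sideband (USB) = fc + [fm_low, fm_high] = 2500 + [2, 8] = [2502, 2508] kHz
Lower sideband (LSB) = fc - [fm_high, fm_low] = 2500 - [8, 2] = [2492, 2498] kHz
Total occupied spectrum: 2492 kHz to 2508 kHz (plus carrier at 2500 kHz)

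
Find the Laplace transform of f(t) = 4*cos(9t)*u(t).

Standard pair: cos(wt)*u(t) <-> s/(s^2+w^2)
With w = 9: L{4*cos(9t)*u(t)} = 4s/(s^2+81)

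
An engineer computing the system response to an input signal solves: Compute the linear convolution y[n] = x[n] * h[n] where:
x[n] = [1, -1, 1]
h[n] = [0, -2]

y[n] = sum_k x[k]*h[n-k]. Output length = len(x) + len(h) - 1 = 3 + 2 - 1 = 4.
y[0] = 1*0 = 0
y[1] = -1*0 + 1*-2 = -2
y[2] = 1*0 + -1*-2 = 2
y[3] = 1*-2 = -2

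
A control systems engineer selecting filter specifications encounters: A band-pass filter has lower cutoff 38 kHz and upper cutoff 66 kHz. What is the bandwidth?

Bandwidth = f_high - f_low
= 66 kHz - 38 kHz = 28 kHz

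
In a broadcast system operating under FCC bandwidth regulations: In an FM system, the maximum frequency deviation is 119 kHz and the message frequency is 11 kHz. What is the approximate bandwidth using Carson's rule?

Carson's rule: BW = 2*(delta_f + f_m)
= 2*(119 + 11) kHz = 260 kHz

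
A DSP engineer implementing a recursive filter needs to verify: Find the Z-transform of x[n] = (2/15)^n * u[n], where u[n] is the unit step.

The Z-transform of a^n * u[n] is z/(z-a) for |z| > |a|.
Here a = 2/15, so X(z) = z/(z - (2/15)) = 15z/(15z - 2)
ROC: |z| > 2/15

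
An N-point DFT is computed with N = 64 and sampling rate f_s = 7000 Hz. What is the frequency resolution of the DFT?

DFT frequency resolution = f_s / N
= 7000 / 64 = 875/8 Hz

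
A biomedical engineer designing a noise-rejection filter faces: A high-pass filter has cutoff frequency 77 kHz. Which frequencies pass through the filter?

A high-pass filter passes all frequencies above the cutoff frequency 77 kHz and attenuates lower frequencies.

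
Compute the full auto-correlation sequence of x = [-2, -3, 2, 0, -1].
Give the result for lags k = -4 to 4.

r_xx[k] = sum_m x[m]*x[m+k], indexed from 0, for k = -4 to 4:
  r_xx[-4] = x[4]*x[0] = 2
  r_xx[-3] = x[3]*x[0] + x[4]*x[1] = 3
  r_xx[-2] = x[2]*x[0] + x[3]*x[1] + x[4]*x[2] = -6
  r_xx[-1] = x[1]*x[0] + x[2]*x[1] + x[3]*x[2] + x[4]*x[3] = 0
  r_xx[0] = x[0]*x[0] + x[1]*x[1] + x[2]*x[2] + x[3]*x[3] + x[4]*x[4] = 18
  r_xx[1] = x[0]*x[1] + x[1]*x[2] + x[2]*x[3] + x[3]*x[4] = 0
  r_xx[2] = x[0]*x[2] + x[1]*x[3] + x[2]*x[4] = -6
  r_xx[3] = x[0]*x[3] + x[1]*x[4] = 3
  r_xx[4] = x[0]*x[4] = 2
r_xx = [2, 3, -6, 0, 18, 0, -6, 3, 2]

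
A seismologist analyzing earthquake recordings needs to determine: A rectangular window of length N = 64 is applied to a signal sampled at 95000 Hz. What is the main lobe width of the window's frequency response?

For a rectangular window of length N,
the main lobe width in frequency is 2*f_s/N.
= 2*95000/64 = 11875/4 Hz
This determines the minimum frequency separation for resolving two sinusoids.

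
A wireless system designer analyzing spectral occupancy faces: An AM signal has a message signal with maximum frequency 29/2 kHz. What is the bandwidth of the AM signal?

In AM (double-sideband), the bandwidth is twice the message frequency.
BW = 2 * f_m = 2 * 29/2 kHz = 29 kHz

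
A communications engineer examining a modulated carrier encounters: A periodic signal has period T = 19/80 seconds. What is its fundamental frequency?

The fundamental frequency is the reciprocal of the period.
f = 1/T = 1/(19/80) = 80/19 Hz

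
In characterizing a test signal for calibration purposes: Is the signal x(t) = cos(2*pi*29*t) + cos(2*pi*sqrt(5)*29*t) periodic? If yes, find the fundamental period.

f1 = 29 Hz, f2 = 29*sqrt(5) Hz
Ratio f2/f1 = sqrt(5), which is irrational.
Since the frequency ratio is irrational, no common period exists.
The signal is not periodic.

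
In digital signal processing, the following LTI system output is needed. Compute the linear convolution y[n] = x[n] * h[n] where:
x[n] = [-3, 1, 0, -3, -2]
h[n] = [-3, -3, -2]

y[n] = sum_k x[k]*h[n-k]. Output length = len(x) + len(h) - 1 = 5 + 3 - 1 = 7.
y[0] = -3*-3 = 9
y[1] = 1*-3 + -3*-3 = 6
y[2] = 0*-3 + 1*-3 + -3*-2 = 3
y[3] = -3*-3 + 0*-3 + 1*-2 = 7
y[4] = -2*-3 + -3*-3 + 0*-2 = 15
y[5] = -2*-3 + -3*-2 = 12
y[6] = -2*-2 = 4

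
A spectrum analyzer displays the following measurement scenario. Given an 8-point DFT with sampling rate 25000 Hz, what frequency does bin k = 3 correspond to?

The frequency of DFT bin k is: f_k = k * f_s / N
f_3 = 3 * 25000 / 8 = 9375 Hz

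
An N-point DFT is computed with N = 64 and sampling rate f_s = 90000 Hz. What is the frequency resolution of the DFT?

DFT frequency resolution = f_s / N
= 90000 / 64 = 5625/4 Hz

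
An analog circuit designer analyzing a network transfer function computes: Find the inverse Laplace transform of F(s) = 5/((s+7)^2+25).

Standard pair: w/((s+a)^2+w^2) <-> e^(-at)*sin(wt)*u(t)
With a=7, w=5: f(t) = e^(-7t)*sin(5t)*u(t)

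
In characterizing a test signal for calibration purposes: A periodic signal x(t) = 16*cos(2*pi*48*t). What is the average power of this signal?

Average power of A*cos(wt) is A^2/2.
P = 16^2 / 2 = 256/2 = 128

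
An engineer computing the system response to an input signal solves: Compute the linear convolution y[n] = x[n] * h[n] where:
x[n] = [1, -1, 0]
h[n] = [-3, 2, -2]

y[n] = sum_k x[k]*h[n-k]. Output length = len(x) + len(h) - 1 = 3 + 3 - 1 = 5.
y[0] = 1*-3 = -3
y[1] = -1*-3 + 1*2 = 5
y[2] = 0*-3 + -1*2 + 1*-2 = -4
y[3] = 0*2 + -1*-2 = 2
y[4] = 0*-2 = 0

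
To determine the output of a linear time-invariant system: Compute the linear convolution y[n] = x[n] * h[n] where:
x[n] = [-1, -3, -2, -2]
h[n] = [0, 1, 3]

y[n] = sum_k x[k]*h[n-k]. Output length = len(x) + len(h) - 1 = 4 + 3 - 1 = 6.
y[0] = -1*0 = 0
y[1] = -3*0 + -1*1 = -1
y[2] = -2*0 + -3*1 + -1*3 = -6
y[3] = -2*0 + -2*1 + -3*3 = -11
y[4] = -2*1 + -2*3 = -8
y[5] = -2*3 = -6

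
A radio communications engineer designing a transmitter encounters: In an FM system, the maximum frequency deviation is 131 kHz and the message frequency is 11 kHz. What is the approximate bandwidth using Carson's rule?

Carson's rule: BW = 2*(delta_f + f_m)
= 2*(131 + 11) kHz = 284 kHz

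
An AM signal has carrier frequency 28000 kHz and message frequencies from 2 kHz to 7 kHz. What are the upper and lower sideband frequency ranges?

Upper sideband (USB) = fc + [fm_low, fm_high] = 28000 + [2, 7] = [28002, 28007] kHz
Lower sideband (LSB) = fc - [fm_high, fm_low] = 28000 - [7, 2] = [27993, 27998] kHz
Total occupied spectrum: 27993 kHz to 28007 kHz (plus carrier at 28000 kHz)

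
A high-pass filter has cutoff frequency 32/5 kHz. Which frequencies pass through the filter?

A high-pass filter passes all frequencies above the cutoff frequency 32/5 kHz and attenuates lower frequencies.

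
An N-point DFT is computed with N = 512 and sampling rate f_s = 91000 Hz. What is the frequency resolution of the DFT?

DFT frequency resolution = f_s / N
= 91000 / 512 = 11375/64 Hz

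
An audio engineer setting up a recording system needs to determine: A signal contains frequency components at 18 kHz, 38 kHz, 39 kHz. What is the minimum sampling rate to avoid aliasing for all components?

The highest frequency component is f_max = 39 kHz.
Nyquist rate = 2 * f_max = 2 * 39 kHz = 78 kHz.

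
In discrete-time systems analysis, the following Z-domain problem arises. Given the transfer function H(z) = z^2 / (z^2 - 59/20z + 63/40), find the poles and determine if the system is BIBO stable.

Poles are roots of the denominator: z^2 - 59/20z + 63/40 = 0.
Quadratic formula: z = [-(-59/20) +/- sqrt((-59/20)^2 - 4*(63/40))] / 2
Discriminant = 3481/400 - 63/10 = 961/400; sqrt = 31/20.
z = (59/20 +/- 31/20) / 2 => z = 9/4 or z = 7/10.
|p1| = 9/4, |p2| = 7/10.
For BIBO stability, all poles must lie inside the unit circle (|p| < 1).
System is UNSTABLE since at least one |p| >= 1.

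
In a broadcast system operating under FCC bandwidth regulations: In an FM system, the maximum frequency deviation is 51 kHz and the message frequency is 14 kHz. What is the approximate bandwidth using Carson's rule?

Carson's rule: BW = 2*(delta_f + f_m)
= 2*(51 + 14) kHz = 130 kHz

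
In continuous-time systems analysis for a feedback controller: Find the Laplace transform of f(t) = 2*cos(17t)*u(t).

Standard pair: cos(wt)*u(t) <-> s/(s^2+w^2)
With w = 17: L{2*cos(17t)*u(t)} = 2s/(s^2+289)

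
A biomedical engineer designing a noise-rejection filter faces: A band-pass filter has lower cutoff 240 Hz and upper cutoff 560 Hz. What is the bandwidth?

Bandwidth = f_high - f_low
= 560 Hz - 240 Hz = 320 Hz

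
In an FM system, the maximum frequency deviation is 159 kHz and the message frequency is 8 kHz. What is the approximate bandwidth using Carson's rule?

Carson's rule: BW = 2*(delta_f + f_m)
= 2*(159 + 8) kHz = 334 kHz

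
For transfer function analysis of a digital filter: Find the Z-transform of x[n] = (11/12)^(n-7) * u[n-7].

Time-shifting property: if X(z) = Z{x[n]}, then Z{x[n-d]} = z^(-d) * X(z)
X(z) = z/(z - 11/12) for x[n] = (11/12)^n * u[n]
Z{x[n-7]} = z^(-7) * z/(z - 11/12) = z^(-6)/(z - 11/12)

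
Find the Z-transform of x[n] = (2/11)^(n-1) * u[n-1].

Time-shifting property: if X(z) = Z{x[n]}, then Z{x[n-d]} = z^(-d) * X(z)
X(z) = z/(z - 2/11) for x[n] = (2/11)^n * u[n]
Z{x[n-1]} = z^(-1) * z/(z - 2/11) = 1/(z - 2/11)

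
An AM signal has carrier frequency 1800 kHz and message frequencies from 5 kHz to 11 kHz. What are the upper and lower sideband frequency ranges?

Upper sideband (USB) = fc + [fm_low, fm_high] = 1800 + [5, 11] = [1805, 1811] kHz
Lower sideband (LSB) = fc - [fm_high, fm_low] = 1800 - [11, 5] = [1789, 1795] kHz
Total occupied spectrum: 1789 kHz to 1811 kHz (plus carrier at 1800 kHz)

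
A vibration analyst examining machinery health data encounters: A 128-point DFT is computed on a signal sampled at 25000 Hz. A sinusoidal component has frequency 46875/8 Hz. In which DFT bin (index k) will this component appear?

DFT frequency resolution = f_s/N = 25000/128 = 3125/16 Hz
Bin index k = f_signal / resolution = 46875/8 / 3125/16 = 30
The signal frequency 46875/8 Hz falls in DFT bin k = 30.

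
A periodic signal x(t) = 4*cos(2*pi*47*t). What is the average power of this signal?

Average power of A*cos(wt) is A^2/2.
P = 4^2 / 2 = 16/2 = 8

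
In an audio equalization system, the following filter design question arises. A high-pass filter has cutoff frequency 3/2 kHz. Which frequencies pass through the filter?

A high-pass filter passes all frequencies above the cutoff frequency 3/2 kHz and attenuates lower frequencies.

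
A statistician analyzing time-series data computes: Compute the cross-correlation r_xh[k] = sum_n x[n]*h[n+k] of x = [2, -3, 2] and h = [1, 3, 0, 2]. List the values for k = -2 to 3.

Both sequences indexed from 0 and zero outside their support.
Lags with overlap: k = -2 to 3.
  r_xh[-2] = x[2]*h[0] = 2
  r_xh[-1] = x[1]*h[0] + x[2]*h[1] = 3
  r_xh[0] = x[0]*h[0] + x[1]*h[1] + x[2]*h[2] = -7
  r_xh[1] = x[0]*h[1] + x[1]*h[2] + x[2]*h[3] = 10
  r_xh[2] = x[0]*h[2] + x[1]*h[3] = -6
  r_xh[3] = x[0]*h[3] = 4
r_xh = [2, 3, -7, 10, -6, 4] (for k = -2, ..., 3)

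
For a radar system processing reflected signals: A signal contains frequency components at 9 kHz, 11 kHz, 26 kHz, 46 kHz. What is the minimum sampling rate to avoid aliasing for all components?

The highest frequency component is f_max = 46 kHz.
Nyquist rate = 2 * f_max = 2 * 46 kHz = 92 kHz.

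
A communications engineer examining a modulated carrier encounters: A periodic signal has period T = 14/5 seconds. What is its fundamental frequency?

The fundamental frequency is the reciprocal of the period.
f = 1/T = 1/(14/5) = 5/14 Hz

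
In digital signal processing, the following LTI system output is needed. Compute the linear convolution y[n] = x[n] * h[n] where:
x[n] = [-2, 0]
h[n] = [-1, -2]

y[n] = sum_k x[k]*h[n-k]. Output length = len(x) + len(h) - 1 = 2 + 2 - 1 = 3.
y[0] = -2*-1 = 2
y[1] = 0*-1 + -2*-2 = 4
y[2] = 0*-2 = 0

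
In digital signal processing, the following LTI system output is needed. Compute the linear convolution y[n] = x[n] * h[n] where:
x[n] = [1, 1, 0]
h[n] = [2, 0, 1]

y[n] = sum_k x[k]*h[n-k]. Output length = len(x) + len(h) - 1 = 3 + 3 - 1 = 5.
y[0] = 1*2 = 2
y[1] = 1*2 + 1*0 = 2
y[2] = 0*2 + 1*0 + 1*1 = 1
y[3] = 0*0 + 1*1 = 1
y[4] = 0*1 = 0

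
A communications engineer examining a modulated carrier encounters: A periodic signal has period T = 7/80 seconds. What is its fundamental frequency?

The fundamental frequency is the reciprocal of the period.
f = 1/T = 1/(7/80) = 80/7 Hz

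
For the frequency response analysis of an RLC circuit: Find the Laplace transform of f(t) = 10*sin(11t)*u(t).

Standard pair: sin(wt)*u(t) <-> w/(s^2+w^2)
With w = 11: L{10*sin(11t)*u(t)} = 110/(s^2+121)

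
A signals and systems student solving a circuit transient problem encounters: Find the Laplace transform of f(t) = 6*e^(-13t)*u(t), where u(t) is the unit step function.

Standard Laplace transform pair:
e^(-at)*u(t) <-> 1/(s+a)
With a = 13: L{6*e^(-13t)*u(t)} = 6/(s+13), ROC: Re(s) > -13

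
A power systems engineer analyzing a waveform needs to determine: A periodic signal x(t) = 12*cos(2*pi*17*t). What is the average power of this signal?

Average power of A*cos(wt) is A^2/2.
P = 12^2 / 2 = 144/2 = 72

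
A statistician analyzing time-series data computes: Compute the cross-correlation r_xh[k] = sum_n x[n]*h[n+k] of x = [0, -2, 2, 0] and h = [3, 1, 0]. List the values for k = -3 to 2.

Both sequences indexed from 0 and zero outside their support.
Lags with overlap: k = -3 to 2.
  r_xh[-3] = x[3]*h[0] = 0
  r_xh[-2] = x[2]*h[0] + x[3]*h[1] = 6
  r_xh[-1] = x[1]*h[0] + x[2]*h[1] + x[3]*h[2] = -4
  r_xh[0] = x[0]*h[0] + x[1]*h[1] + x[2]*h[2] = -2
  r_xh[1] = x[0]*h[1] + x[1]*h[2] = 0
  r_xh[2] = x[0]*h[2] = 0
r_xh = [0, 6, -4, -2, 0, 0] (for k = -3, ..., 2)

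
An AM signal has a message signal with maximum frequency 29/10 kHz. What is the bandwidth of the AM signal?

In AM (double-sideband), the bandwidth is twice the message frequency.
BW = 2 * f_m = 2 * 29/10 kHz = 29/5 kHz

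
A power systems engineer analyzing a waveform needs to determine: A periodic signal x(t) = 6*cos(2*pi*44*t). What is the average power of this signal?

Average power of A*cos(wt) is A^2/2.
P = 6^2 / 2 = 36/2 = 18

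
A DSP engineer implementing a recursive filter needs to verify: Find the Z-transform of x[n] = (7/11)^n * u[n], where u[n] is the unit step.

The Z-transform of a^n * u[n] is z/(z-a) for |z| > |a|.
Here a = 7/11, so X(z) = z/(z - (7/11)) = 11z/(11z - 7)
ROC: |z| > 7/11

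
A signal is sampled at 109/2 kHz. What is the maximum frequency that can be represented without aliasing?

The maximum frequency that can be represented without aliasing
is the Nyquist frequency: f_max = f_s / 2 = 109/2 kHz / 2 = 109/4 kHz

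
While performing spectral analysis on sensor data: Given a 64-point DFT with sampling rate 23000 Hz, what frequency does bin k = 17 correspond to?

The frequency of DFT bin k is: f_k = k * f_s / N
f_17 = 17 * 23000 / 64 = 48875/8 Hz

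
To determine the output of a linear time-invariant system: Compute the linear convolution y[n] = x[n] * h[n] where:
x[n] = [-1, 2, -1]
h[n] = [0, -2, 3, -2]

y[n] = sum_k x[k]*h[n-k]. Output length = len(x) + len(h) - 1 = 3 + 4 - 1 = 6.
y[0] = -1*0 = 0
y[1] = 2*0 + -1*-2 = 2
y[2] = -1*0 + 2*-2 + -1*3 = -7
y[3] = -1*-2 + 2*3 + -1*-2 = 10
y[4] = -1*3 + 2*-2 = -7
y[5] = -1*-2 = 2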